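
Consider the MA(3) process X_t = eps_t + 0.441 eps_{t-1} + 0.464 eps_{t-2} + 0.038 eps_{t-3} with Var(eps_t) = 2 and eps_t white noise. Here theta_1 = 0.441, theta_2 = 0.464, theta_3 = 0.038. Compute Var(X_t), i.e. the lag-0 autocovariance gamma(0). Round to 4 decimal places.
\gamma(0) = 2.8224

For an MA(q) process X_t = eps_t + sum_i theta_i eps_{t-i} with
Var(eps_t) = sigma^2, the variance is
  gamma(0) = sigma^2 * (1 + sum_i theta_i^2).
  sum_i theta_i^2 = (0.441)^2 + (0.464)^2 + (0.038)^2 = 0.194481 + 0.215296 + 0.001444 = 0.411221.
  gamma(0) = 2 * (1 + 0.411221) = 2 * 1.411221 = 2.822442, which rounds to 2.8224.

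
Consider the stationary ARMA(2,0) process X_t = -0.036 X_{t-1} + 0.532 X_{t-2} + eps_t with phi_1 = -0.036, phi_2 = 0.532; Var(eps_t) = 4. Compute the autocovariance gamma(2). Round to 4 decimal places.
\gamma(2) = 3.0012

Multiply the model equation by X_{t-k} and take expectations. With theta_0 = psi_0 = 1 and psi_j the MA(infinity) weights, this gives
  gamma(k) - sum_i phi_i gamma(k-i) = c_k,
  c_k = sigma^2 * sum_{j=k..q} theta_j psi_{j-k}   (c_k = 0 for k > q),
using gamma(-m) = gamma(m).
Pure AR (q = 0): c_0 = sigma^2 = 4, c_k = 0 for k >= 1.
Equations for k = 0, 1, 2 (AR order 2, c_2 = 0):
  (E0) gamma(0) = phi_1 gamma(1) + phi_2 gamma(2) + c_0
  (E1) gamma(1) = phi_1 gamma(0) + phi_2 gamma(1) + c_1
  (E2) gamma(2) = phi_1 gamma(1) + phi_2 gamma(0)
From (E1): gamma(1) = A gamma(0) + B with
  A = phi_1 / (1 - phi_2) = -0.036 / 0.468 = -0.076923,   B = c_1 / (1 - phi_2) = 0 / 0.468 = 0.
Insert (E2) into (E0): gamma(0) (1 - phi_2^2) = phi_1 (1 + phi_2) gamma(1) + c_0.
  phi_1 (1 + phi_2) = (-0.036)(1.532) = -0.055152,   1 - phi_2^2 = 0.716976.
Replace gamma(1) by A gamma(0) + B and collect gamma(0):
  gamma(0) [0.716976 - (-0.055152)(-0.076923)] = c_0 = 4
  gamma(0) * 0.712734 = 4
  gamma(0) = 4 / 0.712734 = 5.612196.
  gamma(1) = A gamma(0) = (-0.076923)(5.612196) = -0.431707.
  gamma(2) = phi_1 gamma(1) + phi_2 gamma(0) = (-0.036)(-0.431707) + (0.532)(5.612196) = 3.00123.
Therefore gamma(2) = 3.0012 (to 4 decimal places).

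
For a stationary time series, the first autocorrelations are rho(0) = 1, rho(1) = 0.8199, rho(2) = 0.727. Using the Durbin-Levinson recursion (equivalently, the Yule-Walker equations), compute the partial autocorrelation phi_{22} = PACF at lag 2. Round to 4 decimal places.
\phi_{22} = 0.1671

The PACF at lag k is phi_{kk}, the last component of the solution
to the Yule-Walker system G_k phi = r_k where
  (G_k)_{ij} = rho(|i - j|), (r_k)_i = rho(i), i,j = 1..k.
Equivalently, Durbin-Levinson gives phi_{kk} iteratively:
  phi_{11} = rho(1)
  phi_{kk} = [rho(k) - sum_{j=1..k-1} phi_{k-1,j} rho(k-j)]
            / [1 - sum_{j=1..k-1} phi_{k-1,j} rho(j)],
  phi_{k,j} = phi_{k-1,j} - phi_{kk} phi_{k-1,k-j},  j = 1..k-1.
Step k = 1:
  phi_11 = rho(1) = 0.8199.
Step k = 2:
  phi_22 = [rho(2) - phi_11 rho(1)] / [1 - phi_11 rho(1)] = [0.727 - (0.8199)(0.8199)] / [1 - (0.8199)(0.8199)]
         = 0.05476399 / 0.32776399 = 0.1671.
Therefore phi_{22} = 0.1671.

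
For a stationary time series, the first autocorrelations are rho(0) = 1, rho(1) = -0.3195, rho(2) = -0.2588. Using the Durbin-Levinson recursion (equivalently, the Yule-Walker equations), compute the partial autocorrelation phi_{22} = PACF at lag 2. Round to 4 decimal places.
\phi_{22} = -0.4019

The PACF at lag k is phi_{kk}, the last component of the solution
to the Yule-Walker system G_k phi = r_k where
  (G_k)_{ij} = rho(|i - j|), (r_k)_i = rho(i), i,j = 1..k.
Equivalently, Durbin-Levinson gives phi_{kk} iteratively:
  phi_{11} = rho(1)
  phi_{kk} = [rho(k) - sum_{j=1..k-1} phi_{k-1,j} rho(k-j)]
            / [1 - sum_{j=1..k-1} phi_{k-1,j} rho(j)],
  phi_{k,j} = phi_{k-1,j} - phi_{kk} phi_{k-1,k-j},  j = 1..k-1.
Step k = 1:
  phi_11 = rho(1) = -0.3195.
Step k = 2:
  phi_22 = [rho(2) - phi_11 rho(1)] / [1 - phi_11 rho(1)] = [-0.2588 - (-0.3195)(-0.3195)] / [1 - (-0.3195)(-0.3195)]
         = -0.36088025 / 0.89791975 = -0.4019.
Therefore phi_{22} = -0.4019.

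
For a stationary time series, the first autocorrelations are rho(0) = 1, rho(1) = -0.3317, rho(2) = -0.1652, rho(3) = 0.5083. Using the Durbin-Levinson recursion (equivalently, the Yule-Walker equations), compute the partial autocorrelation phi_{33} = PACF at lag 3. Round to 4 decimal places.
\phi_{33} = 0.4150

The PACF at lag k is phi_{kk}, the last component of the solution
to the Yule-Walker system G_k phi = r_k where
  (G_k)_{ij} = rho(|i - j|), (r_k)_i = rho(i), i,j = 1..k.
Equivalently, Durbin-Levinson gives phi_{kk} iteratively:
  phi_{11} = rho(1)
  phi_{kk} = [rho(k) - sum_{j=1..k-1} phi_{k-1,j} rho(k-j)]
            / [1 - sum_{j=1..k-1} phi_{k-1,j} rho(j)],
  phi_{k,j} = phi_{k-1,j} - phi_{kk} phi_{k-1,k-j},  j = 1..k-1.
Step k = 1:
  phi_11 = rho(1) = -0.3317.
Step k = 2:
  phi_22 = [rho(2) - phi_11 rho(1)] / [1 - phi_11 rho(1)] = [-0.1652 - (-0.3317)(-0.3317)] / [1 - (-0.3317)(-0.3317)]
         = -0.27522489 / 0.88997511 = -0.30925.
  Update: phi_21 = phi_11 - phi_22 phi_11 = -0.3317 - (-0.30925)(-0.3317) = -0.434278.
Step k = 3:
  phi_33 = [rho(3) - phi_21 rho(2) - phi_22 rho(1)] / [1 - phi_21 rho(1) - phi_22 rho(2)]
    numerator   = 0.5083 - (-0.434278)(-0.1652) - (-0.30925)(-0.3317) = 0.33397897
    denominator = 1 - (-0.434278)(-0.3317) - (-0.30925)(-0.1652) = 0.80486179
  phi_33 = 0.33397897 / 0.80486179 = 0.415.
Therefore phi_{33} = 0.4150.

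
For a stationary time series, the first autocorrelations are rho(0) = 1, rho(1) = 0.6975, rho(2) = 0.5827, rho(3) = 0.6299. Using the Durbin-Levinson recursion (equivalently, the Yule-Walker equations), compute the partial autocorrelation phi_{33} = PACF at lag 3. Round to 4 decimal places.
\phi_{33} = 0.3410

The PACF at lag k is phi_{kk}, the last component of the solution
to the Yule-Walker system G_k phi = r_k where
  (G_k)_{ij} = rho(|i - j|), (r_k)_i = rho(i), i,j = 1..k.
Equivalently, Durbin-Levinson gives phi_{kk} iteratively:
  phi_{11} = rho(1)
  phi_{kk} = [rho(k) - sum_{j=1..k-1} phi_{k-1,j} rho(k-j)]
            / [1 - sum_{j=1..k-1} phi_{k-1,j} rho(j)],
  phi_{k,j} = phi_{k-1,j} - phi_{kk} phi_{k-1,k-j},  j = 1..k-1.
Step k = 1:
  phi_11 = rho(1) = 0.6975.
Step k = 2:
  phi_22 = [rho(2) - phi_11 rho(1)] / [1 - phi_11 rho(1)] = [0.5827 - (0.6975)(0.6975)] / [1 - (0.6975)(0.6975)]
         = 0.09619375 / 0.51349375 = 0.187332.
  Update: phi_21 = phi_11 - phi_22 phi_11 = 0.6975 - (0.187332)(0.6975) = 0.566836.
Step k = 3:
  phi_33 = [rho(3) - phi_21 rho(2) - phi_22 rho(1)] / [1 - phi_21 rho(1) - phi_22 rho(2)]
    numerator   = 0.6299 - (0.566836)(0.5827) - (0.187332)(0.6975) = 0.16894067
    denominator = 1 - (0.566836)(0.6975) - (0.187332)(0.5827) = 0.49547359
  phi_33 = 0.16894067 / 0.49547359 = 0.341.
Therefore phi_{33} = 0.3410.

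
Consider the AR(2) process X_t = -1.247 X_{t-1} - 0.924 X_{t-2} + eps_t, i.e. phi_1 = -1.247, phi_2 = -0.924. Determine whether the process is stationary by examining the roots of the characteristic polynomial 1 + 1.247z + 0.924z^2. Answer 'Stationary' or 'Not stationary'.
\text{Stationary}

The AR(p) characteristic polynomial is P(z) = 1 + 1.247z + 0.924z^2.
Stationarity requires all roots to lie outside the unit circle, i.e. |z| > 1 for every root.
Set 1 + (1.247) z + (0.924) z^2 = 0, i.e. a z^2 + b z + c = 0 with a = 0.924, b = 1.247, c = 1.
Discriminant D = b^2 - 4ac = (1.247)^2 - 4*(0.924)*1 = 1.555009 - (3.696) = -2.140991.
D < 0, so the roots are the complex-conjugate pair z = (-b +/- i sqrt(-D)) / (2a) = -0.6748 +/- 0.7918i.
For a conjugate pair |z|^2 = z * conj(z) = (product of roots) = c/a = 1/(0.924) = 1.082251, so |z| = sqrt(1.082251) = 1.0403 for both roots.
Moduli of all roots: 1.0403, 1.0403.
All moduli strictly greater than 1? Yes.
Verdict: Stationary.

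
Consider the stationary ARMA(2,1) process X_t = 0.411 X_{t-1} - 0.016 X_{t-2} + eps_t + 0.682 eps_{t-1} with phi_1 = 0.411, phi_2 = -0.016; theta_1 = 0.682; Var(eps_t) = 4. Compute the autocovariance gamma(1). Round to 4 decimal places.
\gamma(1) = 6.5882

Multiply the model equation by X_{t-k} and take expectations. With theta_0 = psi_0 = 1 and psi_j the MA(infinity) weights, this gives
  gamma(k) - sum_i phi_i gamma(k-i) = c_k,
  c_k = sigma^2 * sum_{j=k..q} theta_j psi_{j-k}   (c_k = 0 for k > q),
using gamma(-m) = gamma(m).
psi-weights needed (psi_j = theta_j + sum_i phi_i psi_{j-i}):
  psi_1 = theta_1 + phi_1 = 0.682 + (0.411) = 1.093
Right-hand sides:
  c_0 = sigma^2 (1 + theta_1 psi_1) = 4 * (1 + (0.682)(1.093)) = 4 * 1.745426 = 6.981704
  c_1 = sigma^2 theta_1 = 4 * (0.682) = 2.728
  c_2 = 0
Equations for k = 0, 1, 2 (AR order 2, c_2 = 0):
  (E0) gamma(0) = phi_1 gamma(1) + phi_2 gamma(2) + c_0
  (E1) gamma(1) = phi_1 gamma(0) + phi_2 gamma(1) + c_1
  (E2) gamma(2) = phi_1 gamma(1) + phi_2 gamma(0)
From (E1): gamma(1) = A gamma(0) + B with
  A = phi_1 / (1 - phi_2) = 0.411 / 1.016 = 0.404528,   B = c_1 / (1 - phi_2) = 2.728 / 1.016 = 2.685039.
Insert (E2) into (E0): gamma(0) (1 - phi_2^2) = phi_1 (1 + phi_2) gamma(1) + c_0.
  phi_1 (1 + phi_2) = (0.411)(0.984) = 0.404424,   1 - phi_2^2 = 0.999744.
Replace gamma(1) by A gamma(0) + B and collect gamma(0):
  gamma(0) [0.999744 - (0.404424)(0.404528)] = (0.404424)(2.685039) + 6.981704
  gamma(0) * 0.836143 = 8.067598
  gamma(0) = 8.067598 / 0.836143 = 9.648583.
  gamma(1) = A gamma(0) + B = (0.404528)(9.648583) + (2.685039) = 6.588157.
Therefore gamma(1) = 6.5882 (to 4 decimal places).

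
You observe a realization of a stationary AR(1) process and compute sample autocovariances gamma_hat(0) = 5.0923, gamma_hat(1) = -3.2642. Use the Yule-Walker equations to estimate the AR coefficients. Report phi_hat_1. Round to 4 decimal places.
\hat\phi_{1} = -0.6410

The Yule-Walker equations for an AR(p) process read, in matrix form,
  Gamma_p phi = r_p,   with   (Gamma_p)_{ij} = gamma(|i - j|),
                       (r_p)_i = gamma(i),   i,j = 1..p.
Substitute the sample gammas (Toeplitz matrix and right-hand side of size 1):
  Gamma_p = [[5.0923]]
  r_p     = [-3.2642]
With p = 1 this is the single equation gamma(0) phi_1 = gamma(1):
  phi_hat_1 = gamma(1) / gamma(0) = -3.2642 / 5.0923 = -0.6410.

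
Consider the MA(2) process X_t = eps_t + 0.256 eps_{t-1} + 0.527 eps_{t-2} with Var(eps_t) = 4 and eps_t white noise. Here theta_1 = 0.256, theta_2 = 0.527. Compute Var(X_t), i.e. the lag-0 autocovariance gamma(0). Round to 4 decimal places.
\gamma(0) = 5.3731

For an MA(q) process X_t = eps_t + sum_i theta_i eps_{t-i} with
Var(eps_t) = sigma^2, the variance is
  gamma(0) = sigma^2 * (1 + sum_i theta_i^2).
  sum_i theta_i^2 = (0.256)^2 + (0.527)^2 = 0.065536 + 0.277729 = 0.343265.
  gamma(0) = 4 * (1 + 0.343265) = 4 * 1.343265 = 5.37306, which rounds to 5.3731.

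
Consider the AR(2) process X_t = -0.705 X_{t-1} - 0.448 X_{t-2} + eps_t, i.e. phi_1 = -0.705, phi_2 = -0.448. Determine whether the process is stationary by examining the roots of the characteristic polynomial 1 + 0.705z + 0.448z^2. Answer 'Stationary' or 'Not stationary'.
\text{Stationary}

The AR(p) characteristic polynomial is P(z) = 1 + 0.705z + 0.448z^2.
Stationarity requires all roots to lie outside the unit circle, i.e. |z| > 1 for every root.
Set 1 + (0.705) z + (0.448) z^2 = 0, i.e. a z^2 + b z + c = 0 with a = 0.448, b = 0.705, c = 1.
Discriminant D = b^2 - 4ac = (0.705)^2 - 4*(0.448)*1 = 0.497025 - (1.792) = -1.294975.
D < 0, so the roots are the complex-conjugate pair z = (-b +/- i sqrt(-D)) / (2a) = -0.7868 +/- 1.2701i.
For a conjugate pair |z|^2 = z * conj(z) = (product of roots) = c/a = 1/(0.448) = 2.232143, so |z| = sqrt(2.232143) = 1.494 for both roots.
Moduli of all roots: 1.4940, 1.4940.
All moduli strictly greater than 1? Yes.
Verdict: Stationary.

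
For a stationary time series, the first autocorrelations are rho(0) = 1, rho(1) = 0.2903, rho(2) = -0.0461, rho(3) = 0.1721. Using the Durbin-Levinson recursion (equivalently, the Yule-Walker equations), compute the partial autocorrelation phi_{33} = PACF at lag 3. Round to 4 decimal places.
\phi_{33} = 0.2549

The PACF at lag k is phi_{kk}, the last component of the solution
to the Yule-Walker system G_k phi = r_k where
  (G_k)_{ij} = rho(|i - j|), (r_k)_i = rho(i), i,j = 1..k.
Equivalently, Durbin-Levinson gives phi_{kk} iteratively:
  phi_{11} = rho(1)
  phi_{kk} = [rho(k) - sum_{j=1..k-1} phi_{k-1,j} rho(k-j)]
            / [1 - sum_{j=1..k-1} phi_{k-1,j} rho(j)],
  phi_{k,j} = phi_{k-1,j} - phi_{kk} phi_{k-1,k-j},  j = 1..k-1.
Step k = 1:
  phi_11 = rho(1) = 0.2903.
Step k = 2:
  phi_22 = [rho(2) - phi_11 rho(1)] / [1 - phi_11 rho(1)] = [-0.0461 - (0.2903)(0.2903)] / [1 - (0.2903)(0.2903)]
         = -0.13037409 / 0.91572591 = -0.142372.
  Update: phi_21 = phi_11 - phi_22 phi_11 = 0.2903 - (-0.142372)(0.2903) = 0.331631.
Step k = 3:
  phi_33 = [rho(3) - phi_21 rho(2) - phi_22 rho(1)] / [1 - phi_21 rho(1) - phi_22 rho(2)]
    numerator   = 0.1721 - (0.331631)(-0.0461) - (-0.142372)(0.2903) = 0.22871888
    denominator = 1 - (0.331631)(0.2903) - (-0.142372)(-0.0461) = 0.89716424
  phi_33 = 0.22871888 / 0.89716424 = 0.2549.
Therefore phi_{33} = 0.2549.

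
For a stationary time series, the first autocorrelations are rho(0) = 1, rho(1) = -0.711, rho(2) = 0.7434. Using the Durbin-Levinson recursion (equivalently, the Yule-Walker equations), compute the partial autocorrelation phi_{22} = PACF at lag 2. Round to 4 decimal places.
\phi_{22} = 0.4811

The PACF at lag k is phi_{kk}, the last component of the solution
to the Yule-Walker system G_k phi = r_k where
  (G_k)_{ij} = rho(|i - j|), (r_k)_i = rho(i), i,j = 1..k.
Equivalently, Durbin-Levinson gives phi_{kk} iteratively:
  phi_{11} = rho(1)
  phi_{kk} = [rho(k) - sum_{j=1..k-1} phi_{k-1,j} rho(k-j)]
            / [1 - sum_{j=1..k-1} phi_{k-1,j} rho(j)],
  phi_{k,j} = phi_{k-1,j} - phi_{kk} phi_{k-1,k-j},  j = 1..k-1.
Step k = 1:
  phi_11 = rho(1) = -0.711.
Step k = 2:
  phi_22 = [rho(2) - phi_11 rho(1)] / [1 - phi_11 rho(1)] = [0.7434 - (-0.711)(-0.711)] / [1 - (-0.711)(-0.711)]
         = 0.237879 / 0.494479 = 0.4811.
Therefore phi_{22} = 0.4811.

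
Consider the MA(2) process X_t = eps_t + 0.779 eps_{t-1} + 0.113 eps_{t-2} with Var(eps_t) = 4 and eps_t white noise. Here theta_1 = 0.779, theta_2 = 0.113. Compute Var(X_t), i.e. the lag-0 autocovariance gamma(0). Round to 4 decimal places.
\gamma(0) = 6.4784

For an MA(q) process X_t = eps_t + sum_i theta_i eps_{t-i} with
Var(eps_t) = sigma^2, the variance is
  gamma(0) = sigma^2 * (1 + sum_i theta_i^2).
  sum_i theta_i^2 = (0.779)^2 + (0.113)^2 = 0.606841 + 0.012769 = 0.61961.
  gamma(0) = 4 * (1 + 0.61961) = 4 * 1.61961 = 6.47844, which rounds to 6.4784.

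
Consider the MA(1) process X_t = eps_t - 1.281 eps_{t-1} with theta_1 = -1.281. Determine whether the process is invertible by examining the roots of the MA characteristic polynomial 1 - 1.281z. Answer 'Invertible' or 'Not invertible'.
\text{Not invertible}

The MA(q) characteristic polynomial is P(z) = 1 - 1.281z.
Invertibility requires all roots to lie outside the unit circle, i.e. |z| > 1 for every root.
This is linear in z: 1 + (-1.281) z = 0  =>  z = -1/(-1.281) = 0.78064,  |z| = 0.78064.
Moduli of all roots: 0.7806.
All moduli strictly greater than 1? No.
Verdict: Not invertible.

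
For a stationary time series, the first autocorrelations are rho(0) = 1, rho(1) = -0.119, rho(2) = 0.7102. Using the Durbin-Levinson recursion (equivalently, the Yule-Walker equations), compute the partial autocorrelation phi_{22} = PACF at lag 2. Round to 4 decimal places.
\phi_{22} = 0.7060

The PACF at lag k is phi_{kk}, the last component of the solution
to the Yule-Walker system G_k phi = r_k where
  (G_k)_{ij} = rho(|i - j|), (r_k)_i = rho(i), i,j = 1..k.
Equivalently, Durbin-Levinson gives phi_{kk} iteratively:
  phi_{11} = rho(1)
  phi_{kk} = [rho(k) - sum_{j=1..k-1} phi_{k-1,j} rho(k-j)]
            / [1 - sum_{j=1..k-1} phi_{k-1,j} rho(j)],
  phi_{k,j} = phi_{k-1,j} - phi_{kk} phi_{k-1,k-j},  j = 1..k-1.
Step k = 1:
  phi_11 = rho(1) = -0.119.
Step k = 2:
  phi_22 = [rho(2) - phi_11 rho(1)] / [1 - phi_11 rho(1)] = [0.7102 - (-0.119)(-0.119)] / [1 - (-0.119)(-0.119)]
         = 0.696039 / 0.985839 = 0.706.
Therefore phi_{22} = 0.7060.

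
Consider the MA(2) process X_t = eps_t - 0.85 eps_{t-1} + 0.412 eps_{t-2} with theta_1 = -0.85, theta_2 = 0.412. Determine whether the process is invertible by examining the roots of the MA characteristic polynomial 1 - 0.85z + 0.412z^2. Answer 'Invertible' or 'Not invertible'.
\text{Invertible}

The MA(q) characteristic polynomial is P(z) = 1 - 0.85z + 0.412z^2.
Invertibility requires all roots to lie outside the unit circle, i.e. |z| > 1 for every root.
Set 1 + (-0.85) z + (0.412) z^2 = 0, i.e. a z^2 + b z + c = 0 with a = 0.412, b = -0.85, c = 1.
Discriminant D = b^2 - 4ac = (-0.85)^2 - 4*(0.412)*1 = 0.7225 - (1.648) = -0.9255.
D < 0, so the roots are the complex-conjugate pair z = (-b +/- i sqrt(-D)) / (2a) = 1.0316 +/- 1.1675i.
For a conjugate pair |z|^2 = z * conj(z) = (product of roots) = c/a = 1/(0.412) = 2.427184, so |z| = sqrt(2.427184) = 1.5579 for both roots.
Moduli of all roots: 1.5579, 1.5579.
All moduli strictly greater than 1? Yes.
Verdict: Invertible.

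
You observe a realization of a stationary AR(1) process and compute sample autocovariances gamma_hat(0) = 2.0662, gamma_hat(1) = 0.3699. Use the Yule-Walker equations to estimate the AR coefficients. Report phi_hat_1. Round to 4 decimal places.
\hat\phi_{1} = 0.1790

The Yule-Walker equations for an AR(p) process read, in matrix form,
  Gamma_p phi = r_p,   with   (Gamma_p)_{ij} = gamma(|i - j|),
                       (r_p)_i = gamma(i),   i,j = 1..p.
Substitute the sample gammas (Toeplitz matrix and right-hand side of size 1):
  Gamma_p = [[2.0662]]
  r_p     = [0.3699]
With p = 1 this is the single equation gamma(0) phi_1 = gamma(1):
  phi_hat_1 = gamma(1) / gamma(0) = 0.3699 / 2.0662 = 0.1790.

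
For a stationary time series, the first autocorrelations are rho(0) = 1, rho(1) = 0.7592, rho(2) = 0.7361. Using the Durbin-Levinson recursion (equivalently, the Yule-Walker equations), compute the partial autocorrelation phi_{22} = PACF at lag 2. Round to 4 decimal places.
\phi_{22} = 0.3770

The PACF at lag k is phi_{kk}, the last component of the solution
to the Yule-Walker system G_k phi = r_k where
  (G_k)_{ij} = rho(|i - j|), (r_k)_i = rho(i), i,j = 1..k.
Equivalently, Durbin-Levinson gives phi_{kk} iteratively:
  phi_{11} = rho(1)
  phi_{kk} = [rho(k) - sum_{j=1..k-1} phi_{k-1,j} rho(k-j)]
            / [1 - sum_{j=1..k-1} phi_{k-1,j} rho(j)],
  phi_{k,j} = phi_{k-1,j} - phi_{kk} phi_{k-1,k-j},  j = 1..k-1.
Step k = 1:
  phi_11 = rho(1) = 0.7592.
Step k = 2:
  phi_22 = [rho(2) - phi_11 rho(1)] / [1 - phi_11 rho(1)] = [0.7361 - (0.7592)(0.7592)] / [1 - (0.7592)(0.7592)]
         = 0.15971536 / 0.42361536 = 0.377.
Therefore phi_{22} = 0.3770.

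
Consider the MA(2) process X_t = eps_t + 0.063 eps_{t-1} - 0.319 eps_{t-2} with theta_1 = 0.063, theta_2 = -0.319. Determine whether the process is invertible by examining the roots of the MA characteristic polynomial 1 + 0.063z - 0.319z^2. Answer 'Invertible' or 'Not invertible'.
\text{Invertible}

The MA(q) characteristic polynomial is P(z) = 1 + 0.063z - 0.319z^2.
Invertibility requires all roots to lie outside the unit circle, i.e. |z| > 1 for every root.
Set 1 + (0.063) z + (-0.319) z^2 = 0, i.e. a z^2 + b z + c = 0 with a = -0.319, b = 0.063, c = 1.
Discriminant D = b^2 - 4ac = (0.063)^2 - 4*(-0.319)*1 = 0.003969 - (-1.276) = 1.279969.
D >= 0, so the roots are real: z = (-b +/- sqrt(D)) / (2a) = (-0.063 +/- 1.131357) / (-0.638).
  z_1 = (-0.063 + 1.131357) / (-0.638) = -1.6745,   |z_1| = 1.6745.
  z_2 = (-0.063 - 1.131357) / (-0.638) = 1.872,   |z_2| = 1.872.
Moduli of all roots: 1.6745, 1.8720.
All moduli strictly greater than 1? Yes.
Verdict: Invertible.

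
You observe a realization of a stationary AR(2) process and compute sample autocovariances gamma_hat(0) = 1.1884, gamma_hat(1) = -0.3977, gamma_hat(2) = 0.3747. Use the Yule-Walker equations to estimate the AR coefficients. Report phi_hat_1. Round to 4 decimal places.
\hat\phi_{1} = -0.2580

The Yule-Walker equations for an AR(p) process read, in matrix form,
  Gamma_p phi = r_p,   with   (Gamma_p)_{ij} = gamma(|i - j|),
                       (r_p)_i = gamma(i),   i,j = 1..p.
Substitute the sample gammas (Toeplitz matrix and right-hand side of size 2):
  Gamma_p = [[1.1884, -0.3977], [-0.3977, 1.1884]]
  r_p     = [-0.3977, 0.3747]
Written out:
  1.1884 phi_1 - 0.3977 phi_2 = -0.3977
  -0.3977 phi_1 + 1.1884 phi_2 = 0.3747
Solve by Cramer's rule:
  det = gamma(0)^2 - gamma(1)^2 = (1.1884)^2 - (-0.3977)^2 = 1.41229456 - 0.15816529 = 1.25412927
  phi_hat_1 = [gamma(1) gamma(0) - gamma(1) gamma(2)] / det = [(-0.3977)(1.1884) - (-0.3977)(0.3747)] / 1.25412927 = -0.32360849 / 1.25412927 = -0.258
  phi_hat_2 = [gamma(0) gamma(2) - gamma(1)^2] / det = [(1.1884)(0.3747) - (-0.3977)^2] / 1.25412927 = 0.28712819 / 1.25412927 = 0.2289
So phi_hat = [-0.2580, 0.2289].
Therefore phi_hat_1 = -0.2580.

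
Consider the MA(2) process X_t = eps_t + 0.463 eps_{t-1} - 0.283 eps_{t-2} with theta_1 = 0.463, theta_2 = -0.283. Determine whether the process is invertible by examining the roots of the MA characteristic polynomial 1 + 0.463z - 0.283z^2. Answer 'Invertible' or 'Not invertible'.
\text{Invertible}

The MA(q) characteristic polynomial is P(z) = 1 + 0.463z - 0.283z^2.
Invertibility requires all roots to lie outside the unit circle, i.e. |z| > 1 for every root.
Set 1 + (0.463) z + (-0.283) z^2 = 0, i.e. a z^2 + b z + c = 0 with a = -0.283, b = 0.463, c = 1.
Discriminant D = b^2 - 4ac = (0.463)^2 - 4*(-0.283)*1 = 0.214369 - (-1.132) = 1.346369.
D >= 0, so the roots are real: z = (-b +/- sqrt(D)) / (2a) = (-0.463 +/- 1.160331) / (-0.566).
  z_1 = (-0.463 + 1.160331) / (-0.566) = -1.232,   |z_1| = 1.232.
  z_2 = (-0.463 - 1.160331) / (-0.566) = 2.8681,   |z_2| = 2.8681.
Moduli of all roots: 1.2320, 2.8681.
All moduli strictly greater than 1? Yes.
Verdict: Invertible.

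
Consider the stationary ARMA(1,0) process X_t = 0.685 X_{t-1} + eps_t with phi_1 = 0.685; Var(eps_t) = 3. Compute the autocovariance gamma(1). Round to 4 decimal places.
\gamma(1) = 3.8717

Multiply the model equation by X_{t-k} and take expectations. With theta_0 = psi_0 = 1 and psi_j the MA(infinity) weights, this gives
  gamma(k) - sum_i phi_i gamma(k-i) = c_k,
  c_k = sigma^2 * sum_{j=k..q} theta_j psi_{j-k}   (c_k = 0 for k > q),
using gamma(-m) = gamma(m).
Pure AR (q = 0): c_0 = sigma^2 = 3, c_k = 0 for k >= 1.
Equations for k = 0 and k = 1 (AR order 1):
  gamma(0) = phi_1 gamma(1) + c_0
  gamma(1) = phi_1 gamma(0) + c_1
Substituting the second into the first: gamma(0) (1 - phi_1^2) = c_0 + phi_1 c_1, so
  gamma(0) = c_0 / (1 - phi_1^2) = 3 / (1 - (0.685)^2) = 3 / 0.530775 = 5.652112.
  gamma(1) = phi_1 gamma(0) = (0.685)(5.652112) = 3.871697.
Therefore gamma(1) = 3.8717 (to 4 decimal places).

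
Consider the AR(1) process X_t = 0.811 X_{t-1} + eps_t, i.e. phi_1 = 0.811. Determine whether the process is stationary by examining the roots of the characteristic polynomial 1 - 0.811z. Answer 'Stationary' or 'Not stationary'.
\text{Stationary}

The AR(p) characteristic polynomial is P(z) = 1 - 0.811z.
Stationarity requires all roots to lie outside the unit circle, i.e. |z| > 1 for every root.
This is linear in z: 1 + (-0.811) z = 0  =>  z = -1/(-0.811) = 1.233046,  |z| = 1.233046.
Moduli of all roots: 1.2330.
All moduli strictly greater than 1? Yes.
Verdict: Stationary.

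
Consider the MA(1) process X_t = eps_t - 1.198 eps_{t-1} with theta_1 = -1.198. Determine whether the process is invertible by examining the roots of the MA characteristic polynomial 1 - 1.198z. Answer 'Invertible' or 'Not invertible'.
\text{Not invertible}

The MA(q) characteristic polynomial is P(z) = 1 - 1.198z.
Invertibility requires all roots to lie outside the unit circle, i.e. |z| > 1 for every root.
This is linear in z: 1 + (-1.198) z = 0  =>  z = -1/(-1.198) = 0.834725,  |z| = 0.834725.
Moduli of all roots: 0.8347.
All moduli strictly greater than 1? No.
Verdict: Not invertible.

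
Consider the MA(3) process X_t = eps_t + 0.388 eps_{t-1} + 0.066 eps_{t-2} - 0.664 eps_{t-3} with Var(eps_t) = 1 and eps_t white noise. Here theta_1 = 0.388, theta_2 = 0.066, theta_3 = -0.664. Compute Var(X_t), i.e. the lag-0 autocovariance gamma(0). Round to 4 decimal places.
\gamma(0) = 1.5958

For an MA(q) process X_t = eps_t + sum_i theta_i eps_{t-i} with
Var(eps_t) = sigma^2, the variance is
  gamma(0) = sigma^2 * (1 + sum_i theta_i^2).
  sum_i theta_i^2 = (0.388)^2 + (0.066)^2 + (-0.664)^2 = 0.150544 + 0.004356 + 0.440896 = 0.595796.
  gamma(0) = 1 * (1 + 0.595796) = 1 * 1.595796 = 1.595796, which rounds to 1.5958.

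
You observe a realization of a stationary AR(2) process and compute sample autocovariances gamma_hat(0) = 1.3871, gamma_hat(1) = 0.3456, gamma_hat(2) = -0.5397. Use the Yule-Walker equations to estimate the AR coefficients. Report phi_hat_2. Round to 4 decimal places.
\hat\phi_{2} = -0.4810

The Yule-Walker equations for an AR(p) process read, in matrix form,
  Gamma_p phi = r_p,   with   (Gamma_p)_{ij} = gamma(|i - j|),
                       (r_p)_i = gamma(i),   i,j = 1..p.
Substitute the sample gammas (Toeplitz matrix and right-hand side of size 2):
  Gamma_p = [[1.3871, 0.3456], [0.3456, 1.3871]]
  r_p     = [0.3456, -0.5397]
Written out:
  1.3871 phi_1 + 0.3456 phi_2 = 0.3456
  0.3456 phi_1 + 1.3871 phi_2 = -0.5397
Solve by Cramer's rule:
  det = gamma(0)^2 - gamma(1)^2 = (1.3871)^2 - (0.3456)^2 = 1.92404641 - 0.11943936 = 1.80460705
  phi_hat_1 = [gamma(1) gamma(0) - gamma(1) gamma(2)] / det = [(0.3456)(1.3871) - (0.3456)(-0.5397)] / 1.80460705 = 0.66590208 / 1.80460705 = 0.369
  phi_hat_2 = [gamma(0) gamma(2) - gamma(1)^2] / det = [(1.3871)(-0.5397) - (0.3456)^2] / 1.80460705 = -0.86805723 / 1.80460705 = -0.481
So phi_hat = [0.3690, -0.4810].
Therefore phi_hat_2 = -0.4810.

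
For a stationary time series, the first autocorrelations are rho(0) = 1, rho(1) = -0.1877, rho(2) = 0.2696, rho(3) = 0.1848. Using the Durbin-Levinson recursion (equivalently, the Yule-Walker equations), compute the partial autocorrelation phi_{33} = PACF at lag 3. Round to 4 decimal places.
\phi_{33} = 0.2960

The PACF at lag k is phi_{kk}, the last component of the solution
to the Yule-Walker system G_k phi = r_k where
  (G_k)_{ij} = rho(|i - j|), (r_k)_i = rho(i), i,j = 1..k.
Equivalently, Durbin-Levinson gives phi_{kk} iteratively:
  phi_{11} = rho(1)
  phi_{kk} = [rho(k) - sum_{j=1..k-1} phi_{k-1,j} rho(k-j)]
            / [1 - sum_{j=1..k-1} phi_{k-1,j} rho(j)],
  phi_{k,j} = phi_{k-1,j} - phi_{kk} phi_{k-1,k-j},  j = 1..k-1.
Step k = 1:
  phi_11 = rho(1) = -0.1877.
Step k = 2:
  phi_22 = [rho(2) - phi_11 rho(1)] / [1 - phi_11 rho(1)] = [0.2696 - (-0.1877)(-0.1877)] / [1 - (-0.1877)(-0.1877)]
         = 0.23436871 / 0.96476871 = 0.242927.
  Update: phi_21 = phi_11 - phi_22 phi_11 = -0.1877 - (0.242927)(-0.1877) = -0.142103.
Step k = 3:
  phi_33 = [rho(3) - phi_21 rho(2) - phi_22 rho(1)] / [1 - phi_21 rho(1) - phi_22 rho(2)]
    numerator   = 0.1848 - (-0.142103)(0.2696) - (0.242927)(-0.1877) = 0.26870831
    denominator = 1 - (-0.142103)(-0.1877) - (0.242927)(0.2696) = 0.90783414
  phi_33 = 0.26870831 / 0.90783414 = 0.296.
Therefore phi_{33} = 0.2960.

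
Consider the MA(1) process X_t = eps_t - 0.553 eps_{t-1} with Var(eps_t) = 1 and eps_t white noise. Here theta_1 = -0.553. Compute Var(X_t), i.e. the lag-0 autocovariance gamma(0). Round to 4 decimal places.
\gamma(0) = 1.3058

For an MA(q) process X_t = eps_t + sum_i theta_i eps_{t-i} with
Var(eps_t) = sigma^2, the variance is
  gamma(0) = sigma^2 * (1 + sum_i theta_i^2).
  sum_i theta_i^2 = (-0.553)^2 = 0.305809.
  gamma(0) = 1 * (1 + 0.305809) = 1 * 1.305809 = 1.305809, which rounds to 1.3058.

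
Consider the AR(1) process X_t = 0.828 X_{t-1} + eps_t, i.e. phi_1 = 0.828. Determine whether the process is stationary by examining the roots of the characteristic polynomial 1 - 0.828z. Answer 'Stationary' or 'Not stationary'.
\text{Stationary}

The AR(p) characteristic polynomial is P(z) = 1 - 0.828z.
Stationarity requires all roots to lie outside the unit circle, i.e. |z| > 1 for every root.
This is linear in z: 1 + (-0.828) z = 0  =>  z = -1/(-0.828) = 1.207729,  |z| = 1.207729.
Moduli of all roots: 1.2077.
All moduli strictly greater than 1? Yes.
Verdict: Stationary.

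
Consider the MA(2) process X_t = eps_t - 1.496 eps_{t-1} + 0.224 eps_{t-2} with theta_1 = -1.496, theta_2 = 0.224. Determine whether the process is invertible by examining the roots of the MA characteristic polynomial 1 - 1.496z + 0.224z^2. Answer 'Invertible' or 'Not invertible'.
\text{Not invertible}

The MA(q) characteristic polynomial is P(z) = 1 - 1.496z + 0.224z^2.
Invertibility requires all roots to lie outside the unit circle, i.e. |z| > 1 for every root.
Set 1 + (-1.496) z + (0.224) z^2 = 0, i.e. a z^2 + b z + c = 0 with a = 0.224, b = -1.496, c = 1.
Discriminant D = b^2 - 4ac = (-1.496)^2 - 4*(0.224)*1 = 2.238016 - (0.896) = 1.342016.
D >= 0, so the roots are real: z = (-b +/- sqrt(D)) / (2a) = (1.496 +/- 1.158454) / (0.448).
  z_1 = (1.496 + 1.158454) / (0.448) = 5.9251,   |z_1| = 5.9251.
  z_2 = (1.496 - 1.158454) / (0.448) = 0.7535,   |z_2| = 0.7535.
Moduli of all roots: 5.9251, 0.7535.
All moduli strictly greater than 1? No.
Verdict: Not invertible.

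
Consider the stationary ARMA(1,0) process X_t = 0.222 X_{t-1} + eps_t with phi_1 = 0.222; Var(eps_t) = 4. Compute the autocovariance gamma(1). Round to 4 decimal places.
\gamma(1) = 0.9340

Multiply the model equation by X_{t-k} and take expectations. With theta_0 = psi_0 = 1 and psi_j the MA(infinity) weights, this gives
  gamma(k) - sum_i phi_i gamma(k-i) = c_k,
  c_k = sigma^2 * sum_{j=k..q} theta_j psi_{j-k}   (c_k = 0 for k > q),
using gamma(-m) = gamma(m).
Pure AR (q = 0): c_0 = sigma^2 = 4, c_k = 0 for k >= 1.
Equations for k = 0 and k = 1 (AR order 1):
  gamma(0) = phi_1 gamma(1) + c_0
  gamma(1) = phi_1 gamma(0) + c_1
Substituting the second into the first: gamma(0) (1 - phi_1^2) = c_0 + phi_1 c_1, so
  gamma(0) = c_0 / (1 - phi_1^2) = 4 / (1 - (0.222)^2) = 4 / 0.950716 = 4.207355.
  gamma(1) = phi_1 gamma(0) = (0.222)(4.207355) = 0.934033.
Therefore gamma(1) = 0.9340 (to 4 decimal places).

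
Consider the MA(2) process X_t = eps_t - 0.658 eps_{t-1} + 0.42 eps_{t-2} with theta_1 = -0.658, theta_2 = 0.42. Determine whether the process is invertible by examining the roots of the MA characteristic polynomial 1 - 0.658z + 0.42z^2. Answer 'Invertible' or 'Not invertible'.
\text{Invertible}

The MA(q) characteristic polynomial is P(z) = 1 - 0.658z + 0.42z^2.
Invertibility requires all roots to lie outside the unit circle, i.e. |z| > 1 for every root.
Set 1 + (-0.658) z + (0.42) z^2 = 0, i.e. a z^2 + b z + c = 0 with a = 0.42, b = -0.658, c = 1.
Discriminant D = b^2 - 4ac = (-0.658)^2 - 4*(0.42)*1 = 0.432964 - (1.68) = -1.247036.
D < 0, so the roots are the complex-conjugate pair z = (-b +/- i sqrt(-D)) / (2a) = 0.7833 +/- 1.3294i.
For a conjugate pair |z|^2 = z * conj(z) = (product of roots) = c/a = 1/(0.42) = 2.380952, so |z| = sqrt(2.380952) = 1.543 for both roots.
Moduli of all roots: 1.5430, 1.5430.
All moduli strictly greater than 1? Yes.
Verdict: Invertible.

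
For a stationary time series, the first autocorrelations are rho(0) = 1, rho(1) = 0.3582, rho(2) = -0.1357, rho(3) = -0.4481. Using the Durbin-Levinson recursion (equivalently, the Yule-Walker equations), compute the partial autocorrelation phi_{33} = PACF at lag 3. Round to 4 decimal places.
\phi_{33} = -0.3490

The PACF at lag k is phi_{kk}, the last component of the solution
to the Yule-Walker system G_k phi = r_k where
  (G_k)_{ij} = rho(|i - j|), (r_k)_i = rho(i), i,j = 1..k.
Equivalently, Durbin-Levinson gives phi_{kk} iteratively:
  phi_{11} = rho(1)
  phi_{kk} = [rho(k) - sum_{j=1..k-1} phi_{k-1,j} rho(k-j)]
            / [1 - sum_{j=1..k-1} phi_{k-1,j} rho(j)],
  phi_{k,j} = phi_{k-1,j} - phi_{kk} phi_{k-1,k-j},  j = 1..k-1.
Step k = 1:
  phi_11 = rho(1) = 0.3582.
Step k = 2:
  phi_22 = [rho(2) - phi_11 rho(1)] / [1 - phi_11 rho(1)] = [-0.1357 - (0.3582)(0.3582)] / [1 - (0.3582)(0.3582)]
         = -0.26400724 / 0.87169276 = -0.302867.
  Update: phi_21 = phi_11 - phi_22 phi_11 = 0.3582 - (-0.302867)(0.3582) = 0.466687.
Step k = 3:
  phi_33 = [rho(3) - phi_21 rho(2) - phi_22 rho(1)] / [1 - phi_21 rho(1) - phi_22 rho(2)]
    numerator   = -0.4481 - (0.466687)(-0.1357) - (-0.302867)(0.3582) = -0.27628349
    denominator = 1 - (0.466687)(0.3582) - (-0.302867)(-0.1357) = 0.7917336
  phi_33 = -0.27628349 / 0.7917336 = -0.349.
Therefore phi_{33} = -0.3490.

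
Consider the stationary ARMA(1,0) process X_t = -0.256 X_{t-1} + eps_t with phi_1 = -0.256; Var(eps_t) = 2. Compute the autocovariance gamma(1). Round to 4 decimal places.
\gamma(1) = -0.5479

Multiply the model equation by X_{t-k} and take expectations. With theta_0 = psi_0 = 1 and psi_j the MA(infinity) weights, this gives
  gamma(k) - sum_i phi_i gamma(k-i) = c_k,
  c_k = sigma^2 * sum_{j=k..q} theta_j psi_{j-k}   (c_k = 0 for k > q),
using gamma(-m) = gamma(m).
Pure AR (q = 0): c_0 = sigma^2 = 2, c_k = 0 for k >= 1.
Equations for k = 0 and k = 1 (AR order 1):
  gamma(0) = phi_1 gamma(1) + c_0
  gamma(1) = phi_1 gamma(0) + c_1
Substituting the second into the first: gamma(0) (1 - phi_1^2) = c_0 + phi_1 c_1, so
  gamma(0) = c_0 / (1 - phi_1^2) = 2 / (1 - (-0.256)^2) = 2 / 0.934464 = 2.140264.
  gamma(1) = phi_1 gamma(0) = (-0.256)(2.140264) = -0.547908.
Therefore gamma(1) = -0.5479 (to 4 decimal places).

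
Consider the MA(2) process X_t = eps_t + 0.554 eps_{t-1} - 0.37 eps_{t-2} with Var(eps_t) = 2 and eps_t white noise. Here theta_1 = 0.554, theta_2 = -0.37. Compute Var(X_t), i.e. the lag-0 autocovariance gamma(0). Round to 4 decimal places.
\gamma(0) = 2.8876

For an MA(q) process X_t = eps_t + sum_i theta_i eps_{t-i} with
Var(eps_t) = sigma^2, the variance is
  gamma(0) = sigma^2 * (1 + sum_i theta_i^2).
  sum_i theta_i^2 = (0.554)^2 + (-0.37)^2 = 0.306916 + 0.1369 = 0.443816.
  gamma(0) = 2 * (1 + 0.443816) = 2 * 1.443816 = 2.887632, which rounds to 2.8876.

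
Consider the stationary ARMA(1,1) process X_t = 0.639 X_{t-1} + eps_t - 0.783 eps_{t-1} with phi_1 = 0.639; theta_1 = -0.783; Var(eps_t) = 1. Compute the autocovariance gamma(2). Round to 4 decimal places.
\gamma(2) = -0.0777

Multiply the model equation by X_{t-k} and take expectations. With theta_0 = psi_0 = 1 and psi_j the MA(infinity) weights, this gives
  gamma(k) - sum_i phi_i gamma(k-i) = c_k,
  c_k = sigma^2 * sum_{j=k..q} theta_j psi_{j-k}   (c_k = 0 for k > q),
using gamma(-m) = gamma(m).
psi-weights needed (psi_j = theta_j + sum_i phi_i psi_{j-i}):
  psi_1 = theta_1 + phi_1 = -0.783 + (0.639) = -0.144
Right-hand sides:
  c_0 = sigma^2 (1 + theta_1 psi_1) = 1 * (1 + (-0.783)(-0.144)) = 1 * 1.112752 = 1.112752
  c_1 = sigma^2 theta_1 = 1 * (-0.783) = -0.783
  c_2 = 0
Equations for k = 0 and k = 1 (AR order 1):
  gamma(0) = phi_1 gamma(1) + c_0
  gamma(1) = phi_1 gamma(0) + c_1
Substituting the second into the first: gamma(0) (1 - phi_1^2) = c_0 + phi_1 c_1, so
  gamma(0) = (c_0 + phi_1 c_1) / (1 - phi_1^2) = (1.112752 + (0.639)(-0.783)) / (1 - (0.639)^2) = 0.612415 / 0.591679 = 1.035046.
  gamma(1) = phi_1 gamma(0) + c_1 = (0.639)(1.035046) + (-0.783) = -0.121606.
For k = 2 (> q): gamma(2) = phi_1 gamma(1) = (0.639)(-0.121606) = -0.077706.
Therefore gamma(2) = -0.0777 (to 4 decimal places).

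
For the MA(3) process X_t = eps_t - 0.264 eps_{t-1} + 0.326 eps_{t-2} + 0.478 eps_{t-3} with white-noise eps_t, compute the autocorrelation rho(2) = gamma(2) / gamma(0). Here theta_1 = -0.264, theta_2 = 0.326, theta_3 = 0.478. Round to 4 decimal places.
\rho(2) = 0.1423

For an MA(q) process with theta_0 = 1, the autocovariance is
  gamma(k) = sigma^2 * sum_{i=0..q-k} theta_i * theta_{i+k},
and rho(k) = gamma(k) / gamma(0). Sigma^2 cancels.
  numerator   = (1)*(0.326) + (-0.264)*(0.478) = 0.199808.
  denominator = (1)^2 + (-0.264)^2 + (0.326)^2 + (0.478)^2 = 1.404456.
  rho(2) = 0.199808 / 1.404456 = 0.1423.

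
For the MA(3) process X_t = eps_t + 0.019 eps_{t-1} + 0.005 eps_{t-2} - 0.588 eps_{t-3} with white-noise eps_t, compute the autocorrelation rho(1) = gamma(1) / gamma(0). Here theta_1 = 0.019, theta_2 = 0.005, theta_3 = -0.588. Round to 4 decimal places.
\rho(1) = 0.0120

For an MA(q) process with theta_0 = 1, the autocovariance is
  gamma(k) = sigma^2 * sum_{i=0..q-k} theta_i * theta_{i+k},
and rho(k) = gamma(k) / gamma(0). Sigma^2 cancels.
  numerator   = (1)*(0.019) + (0.019)*(0.005) + (0.005)*(-0.588) = 0.016155.
  denominator = (1)^2 + (0.019)^2 + (0.005)^2 + (-0.588)^2 = 1.34613.
  rho(1) = 0.016155 / 1.34613 = 0.0120.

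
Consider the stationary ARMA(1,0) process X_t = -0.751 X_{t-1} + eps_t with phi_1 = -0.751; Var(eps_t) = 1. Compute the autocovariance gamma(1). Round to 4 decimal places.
\gamma(1) = -1.7225

Multiply the model equation by X_{t-k} and take expectations. With theta_0 = psi_0 = 1 and psi_j the MA(infinity) weights, this gives
  gamma(k) - sum_i phi_i gamma(k-i) = c_k,
  c_k = sigma^2 * sum_{j=k..q} theta_j psi_{j-k}   (c_k = 0 for k > q),
using gamma(-m) = gamma(m).
Pure AR (q = 0): c_0 = sigma^2 = 1, c_k = 0 for k >= 1.
Equations for k = 0 and k = 1 (AR order 1):
  gamma(0) = phi_1 gamma(1) + c_0
  gamma(1) = phi_1 gamma(0) + c_1
Substituting the second into the first: gamma(0) (1 - phi_1^2) = c_0 + phi_1 c_1, so
  gamma(0) = c_0 / (1 - phi_1^2) = 1 / (1 - (-0.751)^2) = 1 / 0.435999 = 2.293583.
  gamma(1) = phi_1 gamma(0) = (-0.751)(2.293583) = -1.722481.
Therefore gamma(1) = -1.7225 (to 4 decimal places).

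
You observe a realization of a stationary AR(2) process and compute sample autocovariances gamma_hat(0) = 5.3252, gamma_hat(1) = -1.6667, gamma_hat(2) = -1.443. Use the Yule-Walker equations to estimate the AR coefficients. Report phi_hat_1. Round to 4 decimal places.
\hat\phi_{1} = -0.4410

The Yule-Walker equations for an AR(p) process read, in matrix form,
  Gamma_p phi = r_p,   with   (Gamma_p)_{ij} = gamma(|i - j|),
                       (r_p)_i = gamma(i),   i,j = 1..p.
Substitute the sample gammas (Toeplitz matrix and right-hand side of size 2):
  Gamma_p = [[5.3252, -1.6667], [-1.6667, 5.3252]]
  r_p     = [-1.6667, -1.443]
Written out:
  5.3252 phi_1 - 1.6667 phi_2 = -1.6667
  -1.6667 phi_1 + 5.3252 phi_2 = -1.443
Solve by Cramer's rule:
  det = gamma(0)^2 - gamma(1)^2 = (5.3252)^2 - (-1.6667)^2 = 28.35775504 - 2.77788889 = 25.57986615
  phi_hat_1 = [gamma(1) gamma(0) - gamma(1) gamma(2)] / det = [(-1.6667)(5.3252) - (-1.6667)(-1.443)] / 25.57986615 = -11.28055894 / 25.57986615 = -0.441
  phi_hat_2 = [gamma(0) gamma(2) - gamma(1)^2] / det = [(5.3252)(-1.443) - (-1.6667)^2] / 25.57986615 = -10.46215249 / 25.57986615 = -0.409
So phi_hat = [-0.4410, -0.4090].
Therefore phi_hat_1 = -0.4410.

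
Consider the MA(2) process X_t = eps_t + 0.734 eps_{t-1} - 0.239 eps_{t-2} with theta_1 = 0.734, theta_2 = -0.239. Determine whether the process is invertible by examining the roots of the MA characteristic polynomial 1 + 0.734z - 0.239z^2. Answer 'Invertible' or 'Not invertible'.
\text{Invertible}

The MA(q) characteristic polynomial is P(z) = 1 + 0.734z - 0.239z^2.
Invertibility requires all roots to lie outside the unit circle, i.e. |z| > 1 for every root.
Set 1 + (0.734) z + (-0.239) z^2 = 0, i.e. a z^2 + b z + c = 0 with a = -0.239, b = 0.734, c = 1.
Discriminant D = b^2 - 4ac = (0.734)^2 - 4*(-0.239)*1 = 0.538756 - (-0.956) = 1.494756.
D >= 0, so the roots are real: z = (-b +/- sqrt(D)) / (2a) = (-0.734 +/- 1.222602) / (-0.478).
  z_1 = (-0.734 + 1.222602) / (-0.478) = -1.0222,   |z_1| = 1.0222.
  z_2 = (-0.734 - 1.222602) / (-0.478) = 4.0933,   |z_2| = 4.0933.
Moduli of all roots: 1.0222, 4.0933.
All moduli strictly greater than 1? Yes.
Verdict: Invertible.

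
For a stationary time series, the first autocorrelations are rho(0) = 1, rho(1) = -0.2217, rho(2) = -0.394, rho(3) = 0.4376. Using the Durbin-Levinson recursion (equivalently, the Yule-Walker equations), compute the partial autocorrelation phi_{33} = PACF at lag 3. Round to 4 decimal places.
\phi_{33} = 0.2771

The PACF at lag k is phi_{kk}, the last component of the solution
to the Yule-Walker system G_k phi = r_k where
  (G_k)_{ij} = rho(|i - j|), (r_k)_i = rho(i), i,j = 1..k.
Equivalently, Durbin-Levinson gives phi_{kk} iteratively:
  phi_{11} = rho(1)
  phi_{kk} = [rho(k) - sum_{j=1..k-1} phi_{k-1,j} rho(k-j)]
            / [1 - sum_{j=1..k-1} phi_{k-1,j} rho(j)],
  phi_{k,j} = phi_{k-1,j} - phi_{kk} phi_{k-1,k-j},  j = 1..k-1.
Step k = 1:
  phi_11 = rho(1) = -0.2217.
Step k = 2:
  phi_22 = [rho(2) - phi_11 rho(1)] / [1 - phi_11 rho(1)] = [-0.394 - (-0.2217)(-0.2217)] / [1 - (-0.2217)(-0.2217)]
         = -0.44315089 / 0.95084911 = -0.466058.
  Update: phi_21 = phi_11 - phi_22 phi_11 = -0.2217 - (-0.466058)(-0.2217) = -0.325025.
Step k = 3:
  phi_33 = [rho(3) - phi_21 rho(2) - phi_22 rho(1)] / [1 - phi_21 rho(1) - phi_22 rho(2)]
    numerator   = 0.4376 - (-0.325025)(-0.394) - (-0.466058)(-0.2217) = 0.20621505
    denominator = 1 - (-0.325025)(-0.2217) - (-0.466058)(-0.394) = 0.74431507
  phi_33 = 0.20621505 / 0.74431507 = 0.2771.
Therefore phi_{33} = 0.2771.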